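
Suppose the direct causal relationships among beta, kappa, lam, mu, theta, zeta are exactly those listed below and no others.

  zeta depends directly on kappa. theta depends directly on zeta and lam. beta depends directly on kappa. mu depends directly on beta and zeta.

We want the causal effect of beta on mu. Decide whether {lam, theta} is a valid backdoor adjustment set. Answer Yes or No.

Backdoor paths from beta to mu (paths whose first edge points into beta):
  P1: beta <- kappa -> zeta -> mu
Condition 1 (no descendant of beta in the set): holds — descendants of beta are {mu}; none are in {lam, theta}.
Condition 2 (every backdoor path blocked by {lam, theta}):
  P1: open — no interior node is in the conditioning set.
{lam, theta} does not satisfy the backdoor criterion.

No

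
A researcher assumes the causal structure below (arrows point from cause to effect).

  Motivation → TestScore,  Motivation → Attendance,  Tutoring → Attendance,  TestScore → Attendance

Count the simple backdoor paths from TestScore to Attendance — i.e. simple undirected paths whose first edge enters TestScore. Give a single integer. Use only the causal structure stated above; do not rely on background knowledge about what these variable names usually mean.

A backdoor path from TestScore to Attendance is any simple undirected path whose first edge points into TestScore (i.e. leaves TestScore via a parent).
Parents of TestScore: {Motivation}.
Enumerating:
  P1: TestScore <- Motivation -> Attendance
That exhausts the simple backdoor paths. Count: 1.

1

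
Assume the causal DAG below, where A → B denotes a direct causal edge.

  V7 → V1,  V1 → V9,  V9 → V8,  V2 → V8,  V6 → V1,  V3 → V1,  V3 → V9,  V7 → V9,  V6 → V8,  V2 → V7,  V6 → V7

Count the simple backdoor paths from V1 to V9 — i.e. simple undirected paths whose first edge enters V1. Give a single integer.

8

A backdoor path from V1 to V9 is any simple undirected path whose first edge points into V1 (i.e. leaves V1 via a parent).
Parents of V1: {V3, V6, V7}.
Enumerating:
  P1: V1 <- V6 -> V7 <- V2 -> V8 <- V9
  P2: V1 <- V6 -> V7 -> V9
  P3: V1 <- V6 -> V8 <- V2 -> V7 -> V9
  P4: V1 <- V6 -> V8 <- V9
  P5: V1 <- V7 <- V2 -> V8 <- V9
  P6: V1 <- V7 <- V6 -> V8 <- V9
  P7: V1 <- V7 -> V9
  P8: V1 <- V3 -> V9
That exhausts the simple backdoor paths. Count: 8.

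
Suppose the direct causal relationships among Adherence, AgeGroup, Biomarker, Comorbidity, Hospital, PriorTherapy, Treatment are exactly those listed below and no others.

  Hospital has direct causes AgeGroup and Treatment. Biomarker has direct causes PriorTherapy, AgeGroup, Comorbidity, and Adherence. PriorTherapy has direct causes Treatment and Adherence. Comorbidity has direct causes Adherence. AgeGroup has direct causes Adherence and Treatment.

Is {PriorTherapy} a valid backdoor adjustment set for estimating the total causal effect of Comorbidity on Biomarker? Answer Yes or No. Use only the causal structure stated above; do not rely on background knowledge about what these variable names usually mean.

No

Backdoor paths from Comorbidity to Biomarker (paths whose first edge points into Comorbidity):
  P1: Comorbidity <- Adherence -> PriorTherapy <- Treatment -> AgeGroup -> Biomarker
  P2: Comorbidity <- Adherence -> PriorTherapy <- Treatment -> Hospital <- AgeGroup -> Biomarker
  P3: Comorbidity <- Adherence -> PriorTherapy -> Biomarker
  P4: Comorbidity <- Adherence -> AgeGroup <- Treatment -> PriorTherapy -> Biomarker
  P5: Comorbidity <- Adherence -> AgeGroup -> Hospital <- Treatment -> PriorTherapy -> Biomarker
  P6: Comorbidity <- Adherence -> AgeGroup -> Biomarker
  P7: Comorbidity <- Adherence -> Biomarker
Condition 1 (no descendant of Comorbidity in the set): holds — descendants of Comorbidity are {Biomarker}; none are in {PriorTherapy}.
Condition 2 (every backdoor path blocked by {PriorTherapy}):
  P1: open — collider(s) PriorTherapy are conditioned on (or have a conditioned descendant) and no non-collider on the path is in the set.
  P2: blocked at collider Hospital (neither it nor any descendant is in the conditioning set).
  P3: blocked at chain node PriorTherapy ∈ conditioning set.
  P4: blocked at collider AgeGroup (neither it nor any descendant is in the conditioning set).
  P5: blocked at collider Hospital (neither it nor any descendant is in the conditioning set).
  P6: open — no interior node is in the conditioning set.
  P7: open — no interior node is in the conditioning set.
{PriorTherapy} does not satisfy the backdoor criterion.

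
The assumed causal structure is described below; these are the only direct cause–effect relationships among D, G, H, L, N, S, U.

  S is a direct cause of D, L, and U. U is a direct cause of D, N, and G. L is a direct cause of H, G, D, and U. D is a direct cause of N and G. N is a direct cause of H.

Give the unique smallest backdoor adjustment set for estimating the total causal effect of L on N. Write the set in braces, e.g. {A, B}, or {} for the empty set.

{S}

Variables eligible for adjustment (non-descendants of L, excluding L and N): {S}.
Backdoor paths from L to N:
  P1: L <- S -> U -> D -> N
  P2: L <- S -> U -> N
  P3: L <- S -> U -> G <- D -> N
  P4: L <- S -> D <- U -> N
  P5: L <- S -> D -> N
  P6: L <- S -> D -> G <- U -> N
The empty set is not sufficient: P1 (L <- S -> U -> D -> N) has no collider blocking it and no conditioned non-collider, so it is open.
Try {S}:
  P1: blocked at fork node S ∈ conditioning set.
  P2: blocked at fork node S ∈ conditioning set.
  P3: blocked at fork node S ∈ conditioning set.
  P4: blocked at fork node S ∈ conditioning set.
  P5: blocked at fork node S ∈ conditioning set.
  P6: blocked at fork node S ∈ conditioning set.
{S} contains no descendant of L and blocks every backdoor path.
{S} is the unique smallest valid adjustment set.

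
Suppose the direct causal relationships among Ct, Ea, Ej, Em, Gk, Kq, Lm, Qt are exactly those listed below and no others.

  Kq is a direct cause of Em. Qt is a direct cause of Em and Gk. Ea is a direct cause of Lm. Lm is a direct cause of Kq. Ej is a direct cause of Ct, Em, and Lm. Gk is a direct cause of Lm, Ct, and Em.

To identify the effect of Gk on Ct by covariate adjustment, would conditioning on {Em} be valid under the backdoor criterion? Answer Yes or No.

Backdoor paths from Gk to Ct (paths whose first edge points into Gk):
  P1: Gk <- Qt -> Em <- Ej -> Ct
  P2: Gk <- Qt -> Em <- Kq <- Lm <- Ej -> Ct
Condition 1 (no descendant of Gk in the set): FAILS — Em is a descendant of Gk.
Condition 2 (every backdoor path blocked by {Em}):
  P1: open — collider(s) Em are conditioned on (or have a conditioned descendant) and no non-collider on the path is in the set.
  P2: open — collider(s) Em are conditioned on (or have a conditioned descendant) and no non-collider on the path is in the set.
{Em} does not satisfy the backdoor criterion.

No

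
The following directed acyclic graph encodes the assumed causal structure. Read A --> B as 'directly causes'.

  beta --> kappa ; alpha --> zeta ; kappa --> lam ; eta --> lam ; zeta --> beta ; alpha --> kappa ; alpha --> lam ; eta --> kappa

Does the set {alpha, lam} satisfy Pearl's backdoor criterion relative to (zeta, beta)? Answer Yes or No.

No

Backdoor paths from zeta to beta (paths whose first edge points into zeta):
  P1: zeta <- alpha -> kappa <- beta
  P2: zeta <- alpha -> lam <- eta -> kappa <- beta
  P3: zeta <- alpha -> lam <- kappa <- beta
Condition 1 (no descendant of zeta in the set): FAILS — lam is a descendant of zeta.
Condition 2 (every backdoor path blocked by {alpha, lam}):
  P1: blocked at fork node alpha ∈ conditioning set.
  P2: blocked at fork node alpha ∈ conditioning set.
  P3: blocked at fork node alpha ∈ conditioning set.
{alpha, lam} does not satisfy the backdoor criterion.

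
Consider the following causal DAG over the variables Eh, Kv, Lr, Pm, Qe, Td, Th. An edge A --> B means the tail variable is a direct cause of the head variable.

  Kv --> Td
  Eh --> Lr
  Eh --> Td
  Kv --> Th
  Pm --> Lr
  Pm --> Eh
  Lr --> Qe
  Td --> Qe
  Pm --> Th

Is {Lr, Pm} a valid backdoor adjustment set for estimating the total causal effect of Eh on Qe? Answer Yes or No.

No

Backdoor paths from Eh to Qe (paths whose first edge points into Eh):
  P1: Eh <- Pm -> Th <- Kv -> Td -> Qe
  P2: Eh <- Pm -> Lr -> Qe
Condition 1 (no descendant of Eh in the set): FAILS — Lr is a descendant of Eh.
Condition 2 (every backdoor path blocked by {Lr, Pm}):
  P1: blocked at fork node Pm ∈ conditioning set.
  P2: blocked at fork node Pm ∈ conditioning set.
{Lr, Pm} does not satisfy the backdoor criterion.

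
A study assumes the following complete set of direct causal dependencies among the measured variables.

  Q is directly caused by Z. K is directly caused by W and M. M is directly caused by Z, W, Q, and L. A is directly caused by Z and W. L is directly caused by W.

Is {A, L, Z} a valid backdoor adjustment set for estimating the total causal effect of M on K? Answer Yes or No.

Backdoor paths from M to K (paths whose first edge points into M):
  P1: M <- Z -> A <- W -> K
  P2: M <- W -> K
  P3: M <- Q <- Z -> A <- W -> K
  P4: M <- L <- W -> K
Condition 1 (no descendant of M in the set): holds — descendants of M are {K}; none are in {A, L, Z}.
Condition 2 (every backdoor path blocked by {A, L, Z}):
  P1: blocked at fork node Z ∈ conditioning set.
  P2: open — no interior node is in the conditioning set.
  P3: blocked at fork node Z ∈ conditioning set.
  P4: blocked at chain node L ∈ conditioning set.
{A, L, Z} does not satisfy the backdoor criterion.

No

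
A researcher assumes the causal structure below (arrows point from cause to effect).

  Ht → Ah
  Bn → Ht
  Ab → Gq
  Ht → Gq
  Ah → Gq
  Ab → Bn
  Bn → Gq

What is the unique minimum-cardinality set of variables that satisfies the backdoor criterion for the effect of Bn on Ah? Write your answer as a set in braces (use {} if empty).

{}

Variables eligible for adjustment (non-descendants of Bn, excluding Bn and Ah): {Ab}.
Backdoor paths from Bn to Ah:
  P1: Bn <- Ab -> Gq <- Ht -> Ah
  P2: Bn <- Ab -> Gq <- Ah
Each backdoor path contains an unconditioned collider, so every path is already blocked with the empty conditioning set:
  P1: blocked at collider Gq (neither it nor any descendant is in the conditioning set).
  P2: blocked at collider Gq (neither it nor any descendant is in the conditioning set).
The empty set is therefore the unique smallest valid set.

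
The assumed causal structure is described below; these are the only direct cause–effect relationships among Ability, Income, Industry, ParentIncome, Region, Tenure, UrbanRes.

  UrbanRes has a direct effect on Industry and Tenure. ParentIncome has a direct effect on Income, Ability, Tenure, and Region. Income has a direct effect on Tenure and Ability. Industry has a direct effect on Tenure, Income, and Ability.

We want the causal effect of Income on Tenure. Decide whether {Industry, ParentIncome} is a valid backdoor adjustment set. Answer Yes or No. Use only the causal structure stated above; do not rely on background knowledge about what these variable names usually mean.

Yes

Backdoor paths from Income to Tenure (paths whose first edge points into Income):
  P1: Income <- ParentIncome -> Tenure
  P2: Income <- ParentIncome -> Ability <- Industry <- UrbanRes -> Tenure
  P3: Income <- ParentIncome -> Ability <- Industry -> Tenure
  P4: Income <- Industry <- UrbanRes -> Tenure
  P5: Income <- Industry -> Tenure
  P6: Income <- Industry -> Ability <- ParentIncome -> Tenure
Condition 1 (no descendant of Income in the set): holds — descendants of Income are {Ability, Tenure}; none are in {Industry, ParentIncome}.
Condition 2 (every backdoor path blocked by {Industry, ParentIncome}):
  P1: blocked at fork node ParentIncome ∈ conditioning set.
  P2: blocked at fork node ParentIncome ∈ conditioning set.
  P3: blocked at fork node ParentIncome ∈ conditioning set.
  P4: blocked at chain node Industry ∈ conditioning set.
  P5: blocked at fork node Industry ∈ conditioning set.
  P6: blocked at fork node Industry ∈ conditioning set.
{Industry, ParentIncome} satisfies the backdoor criterion.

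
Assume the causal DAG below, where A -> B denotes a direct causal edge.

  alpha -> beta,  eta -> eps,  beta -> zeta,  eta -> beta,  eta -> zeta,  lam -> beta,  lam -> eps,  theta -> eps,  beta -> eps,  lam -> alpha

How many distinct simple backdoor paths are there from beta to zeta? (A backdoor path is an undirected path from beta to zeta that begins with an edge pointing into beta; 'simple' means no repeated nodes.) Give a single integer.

3

A backdoor path from beta to zeta is any simple undirected path whose first edge points into beta (i.e. leaves beta via a parent).
Parents of beta: {alpha, eta, lam}.
Enumerating:
  P1: beta <- lam -> eps <- eta -> zeta
  P2: beta <- alpha <- lam -> eps <- eta -> zeta
  P3: beta <- eta -> zeta
That exhausts the simple backdoor paths. Count: 3.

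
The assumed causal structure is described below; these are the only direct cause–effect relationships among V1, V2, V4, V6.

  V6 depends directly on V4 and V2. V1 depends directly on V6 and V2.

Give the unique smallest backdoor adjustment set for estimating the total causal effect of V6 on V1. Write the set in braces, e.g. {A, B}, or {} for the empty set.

{V2}

Variables eligible for adjustment (non-descendants of V6, excluding V6 and V1): {V2, V4}.
Backdoor paths from V6 to V1:
  P1: V6 <- V2 -> V1
The empty set is not sufficient: P1 (V6 <- V2 -> V1) has no collider blocking it and no conditioned non-collider, so it is open.
Try {V2}:
  P1: blocked at fork node V2 ∈ conditioning set.
{V2} contains no descendant of V6 and blocks every backdoor path.
No other singleton works — e.g. {V4} leaves P1 open — so {V2} is the unique smallest valid adjustment set.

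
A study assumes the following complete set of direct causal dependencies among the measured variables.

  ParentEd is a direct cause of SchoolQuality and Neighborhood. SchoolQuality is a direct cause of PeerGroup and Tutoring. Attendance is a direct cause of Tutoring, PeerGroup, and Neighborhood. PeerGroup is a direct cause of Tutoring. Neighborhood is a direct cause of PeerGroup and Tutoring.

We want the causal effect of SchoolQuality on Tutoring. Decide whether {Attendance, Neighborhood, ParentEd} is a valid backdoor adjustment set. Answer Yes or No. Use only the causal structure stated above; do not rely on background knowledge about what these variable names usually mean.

Yes

Backdoor paths from SchoolQuality to Tutoring (paths whose first edge points into SchoolQuality):
  P1: SchoolQuality <- ParentEd -> Neighborhood <- Attendance -> PeerGroup -> Tutoring
  P2: SchoolQuality <- ParentEd -> Neighborhood <- Attendance -> Tutoring
  P3: SchoolQuality <- ParentEd -> Neighborhood -> PeerGroup <- Attendance -> Tutoring
  P4: SchoolQuality <- ParentEd -> Neighborhood -> PeerGroup -> Tutoring
  P5: SchoolQuality <- ParentEd -> Neighborhood -> Tutoring
Condition 1 (no descendant of SchoolQuality in the set): holds — descendants of SchoolQuality are {PeerGroup, Tutoring}; none are in {Attendance, Neighborhood, ParentEd}.
Condition 2 (every backdoor path blocked by {Attendance, Neighborhood, ParentEd}):
  P1: blocked at fork node ParentEd ∈ conditioning set.
  P2: blocked at fork node ParentEd ∈ conditioning set.
  P3: blocked at fork node ParentEd ∈ conditioning set.
  P4: blocked at fork node ParentEd ∈ conditioning set.
  P5: blocked at fork node ParentEd ∈ conditioning set.
{Attendance, Neighborhood, ParentEd} satisfies the backdoor criterion.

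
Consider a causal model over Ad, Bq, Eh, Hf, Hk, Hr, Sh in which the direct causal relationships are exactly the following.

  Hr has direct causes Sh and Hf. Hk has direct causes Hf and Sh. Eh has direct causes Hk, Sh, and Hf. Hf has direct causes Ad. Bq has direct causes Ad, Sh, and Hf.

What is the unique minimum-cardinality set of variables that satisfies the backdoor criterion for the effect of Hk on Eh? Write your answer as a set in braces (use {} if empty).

{Hf, Sh}

Variables eligible for adjustment (non-descendants of Hk, excluding Hk and Eh): {Ad, Bq, Hf, Hr, Sh}.
Backdoor paths from Hk to Eh:
  P1: Hk <- Sh -> Hr <- Hf -> Eh
  P2: Hk <- Sh -> Bq <- Ad -> Hf -> Eh
  P3: Hk <- Sh -> Bq <- Hf -> Eh
  P4: Hk <- Sh -> Eh
  P5: Hk <- Hf <- Ad -> Bq <- Sh -> Eh
  P6: Hk <- Hf -> Hr <- Sh -> Eh
  P7: Hk <- Hf -> Bq <- Sh -> Eh
  P8: Hk <- Hf -> Eh
The empty set is not sufficient: P4 (Hk <- Sh -> Eh) has no collider blocking it and no conditioned non-collider, so it is open.
Try {Hf, Sh}:
  P1: blocked at fork node Sh ∈ conditioning set.
  P2: blocked at fork node Sh ∈ conditioning set.
  P3: blocked at fork node Sh ∈ conditioning set.
  P4: blocked at fork node Sh ∈ conditioning set.
  P5: blocked at chain node Hf ∈ conditioning set.
  P6: blocked at fork node Hf ∈ conditioning set.
  P7: blocked at fork node Hf ∈ conditioning set.
  P8: blocked at fork node Hf ∈ conditioning set.
{Hf, Sh} contains no descendant of Hk and blocks every backdoor path.
Every element of {Hf, Sh} is needed (dropping Hf leaves P8 open; dropping Sh leaves P4 open), so no proper subset is valid.
Among all size-2 subsets of the eligible variables, only {Hf, Sh} blocks every backdoor path, so it is the unique smallest valid adjustment set.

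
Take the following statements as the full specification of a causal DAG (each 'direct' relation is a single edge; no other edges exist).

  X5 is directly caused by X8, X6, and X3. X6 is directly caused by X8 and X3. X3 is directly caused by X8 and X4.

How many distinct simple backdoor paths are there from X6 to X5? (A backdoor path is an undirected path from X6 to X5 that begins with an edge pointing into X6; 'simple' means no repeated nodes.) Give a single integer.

A backdoor path from X6 to X5 is any simple undirected path whose first edge points into X6 (i.e. leaves X6 via a parent).
Parents of X6: {X3, X8}.
Enumerating:
  P1: X6 <- X8 -> X3 -> X5
  P2: X6 <- X8 -> X5
  P3: X6 <- X3 <- X8 -> X5
  P4: X6 <- X3 -> X5
That exhausts the simple backdoor paths. Count: 4.

4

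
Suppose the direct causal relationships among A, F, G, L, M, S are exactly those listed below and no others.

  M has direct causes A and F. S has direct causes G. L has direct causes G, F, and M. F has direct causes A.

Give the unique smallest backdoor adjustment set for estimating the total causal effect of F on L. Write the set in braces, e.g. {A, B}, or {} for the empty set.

{A}

Variables eligible for adjustment (non-descendants of F, excluding F and L): {A, G, S}.
Backdoor paths from F to L:
  P1: F <- A -> M -> L
The empty set is not sufficient: P1 (F <- A -> M -> L) has no collider blocking it and no conditioned non-collider, so it is open.
Try {A}:
  P1: blocked at fork node A ∈ conditioning set.
{A} contains no descendant of F and blocks every backdoor path.
No other singleton works — e.g. {G} leaves P1 open — so {A} is the unique smallest valid adjustment set.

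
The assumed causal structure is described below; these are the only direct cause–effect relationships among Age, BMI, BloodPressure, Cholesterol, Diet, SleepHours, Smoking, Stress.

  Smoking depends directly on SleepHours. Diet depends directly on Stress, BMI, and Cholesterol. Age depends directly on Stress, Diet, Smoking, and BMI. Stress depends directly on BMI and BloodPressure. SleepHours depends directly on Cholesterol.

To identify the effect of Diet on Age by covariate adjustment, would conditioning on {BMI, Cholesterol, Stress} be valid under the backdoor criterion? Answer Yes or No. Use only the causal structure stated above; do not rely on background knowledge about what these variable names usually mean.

Backdoor paths from Diet to Age (paths whose first edge points into Diet):
  P1: Diet <- BMI -> Stress -> Age
  P2: Diet <- BMI -> Age
  P3: Diet <- Cholesterol -> SleepHours -> Smoking -> Age
  P4: Diet <- Stress <- BMI -> Age
  P5: Diet <- Stress -> Age
Condition 1 (no descendant of Diet in the set): holds — descendants of Diet are {Age}; none are in {BMI, Cholesterol, Stress}.
Condition 2 (every backdoor path blocked by {BMI, Cholesterol, Stress}):
  P1: blocked at fork node BMI ∈ conditioning set.
  P2: blocked at fork node BMI ∈ conditioning set.
  P3: blocked at fork node Cholesterol ∈ conditioning set.
  P4: blocked at chain node Stress ∈ conditioning set.
  P5: blocked at fork node Stress ∈ conditioning set.
{BMI, Cholesterol, Stress} satisfies the backdoor criterion.

Yes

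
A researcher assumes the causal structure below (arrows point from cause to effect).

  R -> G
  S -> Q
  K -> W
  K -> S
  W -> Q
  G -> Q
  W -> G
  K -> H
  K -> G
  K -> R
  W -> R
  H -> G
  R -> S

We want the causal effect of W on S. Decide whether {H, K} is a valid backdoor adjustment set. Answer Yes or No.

Backdoor paths from W to S (paths whose first edge points into W):
  P1: W <- K -> H -> G <- R -> S
  P2: W <- K -> H -> G -> Q <- S
  P3: W <- K -> R -> G -> Q <- S
  P4: W <- K -> R -> S
  P5: W <- K -> G <- R -> S
  P6: W <- K -> G -> Q <- S
  P7: W <- K -> S
Condition 1 (no descendant of W in the set): holds — descendants of W are {G, Q, R, S}; none are in {H, K}.
Condition 2 (every backdoor path blocked by {H, K}):
  P1: blocked at fork node K ∈ conditioning set.
  P2: blocked at fork node K ∈ conditioning set.
  P3: blocked at fork node K ∈ conditioning set.
  P4: blocked at fork node K ∈ conditioning set.
  P5: blocked at fork node K ∈ conditioning set.
  P6: blocked at fork node K ∈ conditioning set.
  P7: blocked at fork node K ∈ conditioning set.
{H, K} satisfies the backdoor criterion.

Yes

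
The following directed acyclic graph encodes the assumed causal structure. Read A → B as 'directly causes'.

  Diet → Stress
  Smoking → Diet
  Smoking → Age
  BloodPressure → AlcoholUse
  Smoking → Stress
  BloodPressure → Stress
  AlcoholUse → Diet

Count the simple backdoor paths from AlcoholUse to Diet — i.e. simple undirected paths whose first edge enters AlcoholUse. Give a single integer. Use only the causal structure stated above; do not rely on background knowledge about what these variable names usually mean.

2

A backdoor path from AlcoholUse to Diet is any simple undirected path whose first edge points into AlcoholUse (i.e. leaves AlcoholUse via a parent).
Parents of AlcoholUse: {BloodPressure}.
Enumerating:
  P1: AlcoholUse <- BloodPressure -> Stress <- Smoking -> Diet
  P2: AlcoholUse <- BloodPressure -> Stress <- Diet
That exhausts the simple backdoor paths. Count: 2.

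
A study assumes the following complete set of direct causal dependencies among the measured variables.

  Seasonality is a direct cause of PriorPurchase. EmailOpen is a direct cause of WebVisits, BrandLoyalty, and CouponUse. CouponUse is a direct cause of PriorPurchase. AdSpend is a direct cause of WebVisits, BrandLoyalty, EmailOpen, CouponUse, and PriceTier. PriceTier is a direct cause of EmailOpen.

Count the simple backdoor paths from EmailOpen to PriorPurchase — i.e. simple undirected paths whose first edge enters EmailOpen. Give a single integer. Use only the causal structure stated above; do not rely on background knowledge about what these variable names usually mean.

A backdoor path from EmailOpen to PriorPurchase is any simple undirected path whose first edge points into EmailOpen (i.e. leaves EmailOpen via a parent).
Parents of EmailOpen: {AdSpend, PriceTier}.
Enumerating:
  P1: EmailOpen <- AdSpend -> CouponUse -> PriorPurchase
  P2: EmailOpen <- PriceTier <- AdSpend -> CouponUse -> PriorPurchase
That exhausts the simple backdoor paths. Count: 2.

2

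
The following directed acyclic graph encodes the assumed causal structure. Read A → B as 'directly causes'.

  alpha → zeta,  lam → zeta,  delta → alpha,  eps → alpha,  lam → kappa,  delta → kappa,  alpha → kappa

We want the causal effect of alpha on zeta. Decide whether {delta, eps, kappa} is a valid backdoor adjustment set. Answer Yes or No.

No

Backdoor paths from alpha to zeta (paths whose first edge points into alpha):
  P1: alpha <- delta -> kappa <- lam -> zeta
Condition 1 (no descendant of alpha in the set): FAILS — kappa is a descendant of alpha.
Condition 2 (every backdoor path blocked by {delta, eps, kappa}):
  P1: blocked at fork node delta ∈ conditioning set.
{delta, eps, kappa} does not satisfy the backdoor criterion.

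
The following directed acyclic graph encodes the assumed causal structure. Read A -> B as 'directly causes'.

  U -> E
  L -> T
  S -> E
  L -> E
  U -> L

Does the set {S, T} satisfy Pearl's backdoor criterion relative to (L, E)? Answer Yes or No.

No

Backdoor paths from L to E (paths whose first edge points into L):
  P1: L <- U -> E
Condition 1 (no descendant of L in the set): FAILS — T is a descendant of L.
Condition 2 (every backdoor path blocked by {S, T}):
  P1: open — no interior node is in the conditioning set.
{S, T} does not satisfy the backdoor criterion.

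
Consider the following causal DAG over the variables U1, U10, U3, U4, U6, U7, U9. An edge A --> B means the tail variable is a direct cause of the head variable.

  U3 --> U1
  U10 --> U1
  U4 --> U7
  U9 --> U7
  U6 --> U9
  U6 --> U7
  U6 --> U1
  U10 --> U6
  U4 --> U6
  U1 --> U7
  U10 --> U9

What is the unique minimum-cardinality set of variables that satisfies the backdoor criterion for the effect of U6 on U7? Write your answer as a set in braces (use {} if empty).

Variables eligible for adjustment (non-descendants of U6, excluding U6 and U7): {U10, U3, U4}.
Backdoor paths from U6 to U7:
  P1: U6 <- U10 -> U1 -> U7
  P2: U6 <- U10 -> U9 -> U7
  P3: U6 <- U4 -> U7
The empty set is not sufficient: P1 (U6 <- U10 -> U1 -> U7) has no collider blocking it and no conditioned non-collider, so it is open.
Try {U10, U4}:
  P1: blocked at fork node U10 ∈ conditioning set.
  P2: blocked at fork node U10 ∈ conditioning set.
  P3: blocked at fork node U4 ∈ conditioning set.
{U10, U4} contains no descendant of U6 and blocks every backdoor path.
Every element of {U10, U4} is needed (dropping U10 leaves P1 open; dropping U4 leaves P3 open), so no proper subset is valid.
Among all size-2 subsets of the eligible variables, only {U10, U4} blocks every backdoor path, so it is the unique smallest valid adjustment set.

{U10, U4}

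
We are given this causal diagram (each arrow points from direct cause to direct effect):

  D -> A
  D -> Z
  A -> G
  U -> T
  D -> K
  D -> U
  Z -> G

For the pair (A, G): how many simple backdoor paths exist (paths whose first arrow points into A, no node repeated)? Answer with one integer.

A backdoor path from A to G is any simple undirected path whose first edge points into A (i.e. leaves A via a parent).
Parents of A: {D}.
Enumerating:
  P1: A <- D -> Z -> G
That exhausts the simple backdoor paths. Count: 1.

1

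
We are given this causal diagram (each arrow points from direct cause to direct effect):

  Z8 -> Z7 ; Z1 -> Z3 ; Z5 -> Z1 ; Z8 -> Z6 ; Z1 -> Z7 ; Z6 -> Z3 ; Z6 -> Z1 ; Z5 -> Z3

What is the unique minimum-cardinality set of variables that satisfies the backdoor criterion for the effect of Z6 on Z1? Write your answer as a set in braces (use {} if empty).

{}

Variables eligible for adjustment (non-descendants of Z6, excluding Z6 and Z1): {Z5, Z8}.
Backdoor paths from Z6 to Z1:
  P1: Z6 <- Z8 -> Z7 <- Z1
Each backdoor path contains an unconditioned collider, so every path is already blocked with the empty conditioning set:
  P1: blocked at collider Z7 (neither it nor any descendant is in the conditioning set).
The empty set is therefore the unique smallest valid set.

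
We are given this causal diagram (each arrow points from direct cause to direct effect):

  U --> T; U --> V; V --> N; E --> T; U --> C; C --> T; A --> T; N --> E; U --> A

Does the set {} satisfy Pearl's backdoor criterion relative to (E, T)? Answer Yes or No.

No

Backdoor paths from E to T (paths whose first edge points into E):
  P1: E <- N <- V <- U -> A -> T
  P2: E <- N <- V <- U -> C -> T
  P3: E <- N <- V <- U -> T
Condition 1 (no descendant of E in the set): holds — descendants of E are {T}; none are in {}.
Condition 2 (every backdoor path blocked by {}):
  P1: open — no interior node is in the conditioning set.
  P2: open — no interior node is in the conditioning set.
  P3: open — no interior node is in the conditioning set.
{} does not satisfy the backdoor criterion.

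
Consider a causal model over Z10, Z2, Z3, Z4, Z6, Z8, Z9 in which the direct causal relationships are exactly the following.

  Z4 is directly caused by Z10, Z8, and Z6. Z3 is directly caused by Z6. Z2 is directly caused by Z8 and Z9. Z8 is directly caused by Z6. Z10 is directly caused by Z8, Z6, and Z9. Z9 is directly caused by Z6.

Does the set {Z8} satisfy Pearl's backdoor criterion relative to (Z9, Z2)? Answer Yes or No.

Yes

Backdoor paths from Z9 to Z2 (paths whose first edge points into Z9):
  P1: Z9 <- Z6 -> Z8 -> Z2
  P2: Z9 <- Z6 -> Z10 <- Z8 -> Z2
  P3: Z9 <- Z6 -> Z10 -> Z4 <- Z8 -> Z2
  P4: Z9 <- Z6 -> Z4 <- Z8 -> Z2
  P5: Z9 <- Z6 -> Z4 <- Z10 <- Z8 -> Z2
Condition 1 (no descendant of Z9 in the set): holds — descendants of Z9 are {Z10, Z2, Z4}; none are in {Z8}.
Condition 2 (every backdoor path blocked by {Z8}):
  P1: blocked at chain node Z8 ∈ conditioning set.
  P2: blocked at collider Z10 (neither it nor any descendant is in the conditioning set).
  P3: blocked at collider Z4 (neither it nor any descendant is in the conditioning set).
  P4: blocked at collider Z4 (neither it nor any descendant is in the conditioning set).
  P5: blocked at collider Z4 (neither it nor any descendant is in the conditioning set).
{Z8} satisfies the backdoor criterion.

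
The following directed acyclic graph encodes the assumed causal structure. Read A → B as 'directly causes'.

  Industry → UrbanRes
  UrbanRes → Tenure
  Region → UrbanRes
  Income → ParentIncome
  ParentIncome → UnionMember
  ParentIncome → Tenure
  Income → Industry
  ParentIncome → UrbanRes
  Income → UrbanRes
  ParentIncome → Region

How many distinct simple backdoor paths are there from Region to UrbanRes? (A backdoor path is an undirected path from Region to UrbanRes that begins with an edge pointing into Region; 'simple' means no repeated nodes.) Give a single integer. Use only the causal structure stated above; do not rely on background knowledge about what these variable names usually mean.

4

A backdoor path from Region to UrbanRes is any simple undirected path whose first edge points into Region (i.e. leaves Region via a parent).
Parents of Region: {ParentIncome}.
Enumerating:
  P1: Region <- ParentIncome <- Income -> Industry -> UrbanRes
  P2: Region <- ParentIncome <- Income -> UrbanRes
  P3: Region <- ParentIncome -> UrbanRes
  P4: Region <- ParentIncome -> Tenure <- UrbanRes
That exhausts the simple backdoor paths. Count: 4.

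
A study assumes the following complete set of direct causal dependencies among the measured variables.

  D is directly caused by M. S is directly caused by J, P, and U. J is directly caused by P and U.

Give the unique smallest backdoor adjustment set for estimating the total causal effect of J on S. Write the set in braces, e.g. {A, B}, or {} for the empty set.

{P, U}

Variables eligible for adjustment (non-descendants of J, excluding J and S): {D, M, P, U}.
Backdoor paths from J to S:
  P1: J <- P -> S
  P2: J <- U -> S
The empty set is not sufficient: P1 (J <- P -> S) has no collider blocking it and no conditioned non-collider, so it is open.
Try {P, U}:
  P1: blocked at fork node P ∈ conditioning set.
  P2: blocked at fork node U ∈ conditioning set.
{P, U} contains no descendant of J and blocks every backdoor path.
Every element of {P, U} is needed (dropping P leaves P1 open; dropping U leaves P2 open), so no proper subset is valid.
Among all size-2 subsets of the eligible variables, only {P, U} blocks every backdoor path, so it is the unique smallest valid adjustment set.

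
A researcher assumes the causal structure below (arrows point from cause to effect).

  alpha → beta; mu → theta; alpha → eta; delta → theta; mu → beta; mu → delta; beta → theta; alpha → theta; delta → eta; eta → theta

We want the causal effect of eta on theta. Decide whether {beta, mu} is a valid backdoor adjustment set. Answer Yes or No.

No

Backdoor paths from eta to theta (paths whose first edge points into eta):
  P1: eta <- alpha -> beta <- mu -> delta -> theta
  P2: eta <- alpha -> beta <- mu -> theta
  P3: eta <- alpha -> beta -> theta
  P4: eta <- alpha -> theta
  P5: eta <- delta <- mu -> beta <- alpha -> theta
  P6: eta <- delta <- mu -> beta -> theta
  P7: eta <- delta <- mu -> theta
  P8: eta <- delta -> theta
Condition 1 (no descendant of eta in the set): holds — descendants of eta are {theta}; none are in {beta, mu}.
Condition 2 (every backdoor path blocked by {beta, mu}):
  P1: blocked at fork node mu ∈ conditioning set.
  P2: blocked at fork node mu ∈ conditioning set.
  P3: blocked at chain node beta ∈ conditioning set.
  P4: open — no interior node is in the conditioning set.
  P5: blocked at fork node mu ∈ conditioning set.
  P6: blocked at fork node mu ∈ conditioning set.
  P7: blocked at fork node mu ∈ conditioning set.
  P8: open — no interior node is in the conditioning set.
{beta, mu} does not satisfy the backdoor criterion.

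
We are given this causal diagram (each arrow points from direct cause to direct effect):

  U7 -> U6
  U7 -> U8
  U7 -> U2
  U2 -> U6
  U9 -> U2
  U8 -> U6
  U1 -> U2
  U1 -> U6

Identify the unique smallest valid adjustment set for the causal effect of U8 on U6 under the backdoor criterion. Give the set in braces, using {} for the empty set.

Variables eligible for adjustment (non-descendants of U8, excluding U8 and U6): {U1, U2, U7, U9}.
Backdoor paths from U8 to U6:
  P1: U8 <- U7 -> U2 <- U1 -> U6
  P2: U8 <- U7 -> U2 -> U6
  P3: U8 <- U7 -> U6
The empty set is not sufficient: P2 (U8 <- U7 -> U2 -> U6) has no collider blocking it and no conditioned non-collider, so it is open.
Try {U7}:
  P1: blocked at fork node U7 ∈ conditioning set.
  P2: blocked at fork node U7 ∈ conditioning set.
  P3: blocked at fork node U7 ∈ conditioning set.
{U7} contains no descendant of U8 and blocks every backdoor path.
No other singleton works — e.g. {U9} leaves P2 open — so {U7} is the unique smallest valid adjustment set.

{U7}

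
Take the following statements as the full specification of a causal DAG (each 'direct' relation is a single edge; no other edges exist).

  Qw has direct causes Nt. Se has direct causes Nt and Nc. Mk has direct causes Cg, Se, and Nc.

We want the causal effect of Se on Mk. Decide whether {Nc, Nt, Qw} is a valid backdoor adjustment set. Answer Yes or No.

Backdoor paths from Se to Mk (paths whose first edge points into Se):
  P1: Se <- Nc -> Mk
Condition 1 (no descendant of Se in the set): holds — descendants of Se are {Mk}; none are in {Nc, Nt, Qw}.
Condition 2 (every backdoor path blocked by {Nc, Nt, Qw}):
  P1: blocked at fork node Nc ∈ conditioning set.
{Nc, Nt, Qw} satisfies the backdoor criterion.

Yes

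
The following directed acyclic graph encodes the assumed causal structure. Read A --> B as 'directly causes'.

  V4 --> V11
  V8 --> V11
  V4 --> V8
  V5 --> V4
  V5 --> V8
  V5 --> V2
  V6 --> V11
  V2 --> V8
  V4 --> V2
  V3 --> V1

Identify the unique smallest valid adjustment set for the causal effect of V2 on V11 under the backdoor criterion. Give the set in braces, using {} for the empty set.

Variables eligible for adjustment (non-descendants of V2, excluding V2 and V11): {V1, V3, V4, V5, V6}.
Backdoor paths from V2 to V11:
  P1: V2 <- V5 -> V4 -> V8 -> V11
  P2: V2 <- V5 -> V4 -> V11
  P3: V2 <- V5 -> V8 <- V4 -> V11
  P4: V2 <- V5 -> V8 -> V11
  P5: V2 <- V4 <- V5 -> V8 -> V11
  P6: V2 <- V4 -> V8 -> V11
  P7: V2 <- V4 -> V11
The empty set is not sufficient: P1 (V2 <- V5 -> V4 -> V8 -> V11) has no collider blocking it and no conditioned non-collider, so it is open.
Try {V4, V5}:
  P1: blocked at fork node V5 ∈ conditioning set.
  P2: blocked at fork node V5 ∈ conditioning set.
  P3: blocked at fork node V5 ∈ conditioning set.
  P4: blocked at fork node V5 ∈ conditioning set.
  P5: blocked at chain node V4 ∈ conditioning set.
  P6: blocked at fork node V4 ∈ conditioning set.
  P7: blocked at fork node V4 ∈ conditioning set.
{V4, V5} contains no descendant of V2 and blocks every backdoor path.
Every element of {V4, V5} is needed (dropping V4 leaves P6 open; dropping V5 leaves P4 open), so no proper subset is valid.
Among all size-2 subsets of the eligible variables, only {V4, V5} blocks every backdoor path, so it is the unique smallest valid adjustment set.

{V4, V5}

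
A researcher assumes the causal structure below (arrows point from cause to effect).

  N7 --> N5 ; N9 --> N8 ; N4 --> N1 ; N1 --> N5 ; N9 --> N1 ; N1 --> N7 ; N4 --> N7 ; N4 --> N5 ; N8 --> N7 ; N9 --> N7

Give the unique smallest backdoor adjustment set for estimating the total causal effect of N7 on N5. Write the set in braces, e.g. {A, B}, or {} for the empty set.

Variables eligible for adjustment (non-descendants of N7, excluding N7 and N5): {N1, N4, N8, N9}.
Backdoor paths from N7 to N5:
  P1: N7 <- N4 -> N1 -> N5
  P2: N7 <- N4 -> N5
  P3: N7 <- N9 -> N1 <- N4 -> N5
  P4: N7 <- N9 -> N1 -> N5
  P5: N7 <- N8 <- N9 -> N1 <- N4 -> N5
  P6: N7 <- N8 <- N9 -> N1 -> N5
  P7: N7 <- N1 <- N4 -> N5
  P8: N7 <- N1 -> N5
The empty set is not sufficient: P1 (N7 <- N4 -> N1 -> N5) has no collider blocking it and no conditioned non-collider, so it is open.
Try {N1, N4}:
  P1: blocked at fork node N4 ∈ conditioning set.
  P2: blocked at fork node N4 ∈ conditioning set.
  P3: blocked at fork node N4 ∈ conditioning set.
  P4: blocked at chain node N1 ∈ conditioning set.
  P5: blocked at fork node N4 ∈ conditioning set.
  P6: blocked at chain node N1 ∈ conditioning set.
  P7: blocked at chain node N1 ∈ conditioning set.
  P8: blocked at fork node N1 ∈ conditioning set.
{N1, N4} contains no descendant of N7 and blocks every backdoor path.
Every element of {N1, N4} is needed (dropping N1 leaves P4 open; dropping N4 leaves P2 open), so no proper subset is valid.
Among all size-2 subsets of the eligible variables, only {N1, N4} blocks every backdoor path, so it is the unique smallest valid adjustment set.

{N1, N4}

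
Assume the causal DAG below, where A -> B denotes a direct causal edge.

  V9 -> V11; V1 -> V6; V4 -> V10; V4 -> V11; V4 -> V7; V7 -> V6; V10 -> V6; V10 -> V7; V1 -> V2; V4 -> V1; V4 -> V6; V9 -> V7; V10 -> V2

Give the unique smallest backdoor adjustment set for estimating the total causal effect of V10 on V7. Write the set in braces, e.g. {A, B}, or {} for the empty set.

Variables eligible for adjustment (non-descendants of V10, excluding V10 and V7): {V1, V11, V4, V9}.
Backdoor paths from V10 to V7:
  P1: V10 <- V4 -> V1 -> V6 <- V7
  P2: V10 <- V4 -> V7
  P3: V10 <- V4 -> V11 <- V9 -> V7
  P4: V10 <- V4 -> V6 <- V7
The empty set is not sufficient: P2 (V10 <- V4 -> V7) has no collider blocking it and no conditioned non-collider, so it is open.
Try {V4}:
  P1: blocked at fork node V4 ∈ conditioning set.
  P2: blocked at fork node V4 ∈ conditioning set.
  P3: blocked at fork node V4 ∈ conditioning set.
  P4: blocked at fork node V4 ∈ conditioning set.
{V4} contains no descendant of V10 and blocks every backdoor path.
No other singleton works — e.g. {V9} leaves P2 open — so {V4} is the unique smallest valid adjustment set.

{V4}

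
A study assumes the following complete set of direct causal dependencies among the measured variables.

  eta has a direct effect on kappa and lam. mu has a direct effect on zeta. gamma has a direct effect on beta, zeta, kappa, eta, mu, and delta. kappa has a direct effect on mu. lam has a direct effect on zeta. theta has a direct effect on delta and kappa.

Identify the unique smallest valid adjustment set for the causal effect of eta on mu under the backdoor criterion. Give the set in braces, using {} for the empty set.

Variables eligible for adjustment (non-descendants of eta, excluding eta and mu): {beta, delta, gamma, theta}.
Backdoor paths from eta to mu:
  P1: eta <- gamma -> delta <- theta -> kappa -> mu
  P2: eta <- gamma -> kappa -> mu
  P3: eta <- gamma -> mu
  P4: eta <- gamma -> zeta <- mu
The empty set is not sufficient: P2 (eta <- gamma -> kappa -> mu) has no collider blocking it and no conditioned non-collider, so it is open.
Try {gamma}:
  P1: blocked at fork node gamma ∈ conditioning set.
  P2: blocked at fork node gamma ∈ conditioning set.
  P3: blocked at fork node gamma ∈ conditioning set.
  P4: blocked at fork node gamma ∈ conditioning set.
{gamma} contains no descendant of eta and blocks every backdoor path.
No other singleton works — e.g. {theta} leaves P2 open — so {gamma} is the unique smallest valid adjustment set.

{gamma}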